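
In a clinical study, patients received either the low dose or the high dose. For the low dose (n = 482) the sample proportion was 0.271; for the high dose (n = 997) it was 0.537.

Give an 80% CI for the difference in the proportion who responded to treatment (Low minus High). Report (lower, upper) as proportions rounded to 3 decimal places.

(-0.299, -0.233)

SE₁ = √(p̂₁(1−p̂₁)/n₁) = √(0.2710·0.7290/482) = 0.02025; SE₂ = √(0.5370·0.4630/997) = 0.01579.
Independent samples: SE of the difference = √(SE₁² + SE₂²) = √(0.0004100625 + 0.0002493241) = 0.02568.
z* for 80% confidence is 1.282, so the margin of error is 1.282 × 0.02568 = 0.03292.
Point estimate p̂₁ − p̂₂ = 0.2710 − 0.5370 = -0.2660.
-0.2660 ± 0.03292 → (-0.299, -0.233).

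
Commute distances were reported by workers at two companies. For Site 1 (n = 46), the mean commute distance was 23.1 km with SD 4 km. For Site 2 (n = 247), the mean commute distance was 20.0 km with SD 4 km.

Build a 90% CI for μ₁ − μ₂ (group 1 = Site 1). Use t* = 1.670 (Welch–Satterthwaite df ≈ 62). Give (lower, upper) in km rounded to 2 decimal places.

SE₁ = s₁/√n₁ = 4/√46 = 0.5898; SE₂ = 4/√247 = 0.2545.
Independent samples, unequal variances: SE_diff = √(SE₁² + SE₂²) = √(0.34786404 + 0.06477025) = 0.6424.
t* = 1.670, so margin of error = 1.670 × 0.6424 = 1.0728.
Difference in means = 23.1 − 20.0 = 3.1000.
3.1000 ± 1.0728 → (2.03, 4.17).

(2.03, 4.17)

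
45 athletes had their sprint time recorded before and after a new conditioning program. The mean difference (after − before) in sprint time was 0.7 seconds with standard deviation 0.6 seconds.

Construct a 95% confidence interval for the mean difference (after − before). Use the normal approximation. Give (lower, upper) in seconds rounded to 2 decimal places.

(0.52, 0.88)

This is a matched-pairs design, so SE = s_d/√n = 0.6/√45 = 0.0894.
Margin = 1.960 × 0.0894 = 0.1752; the interval is 0.7 ± 0.1752 = (0.52, 0.88).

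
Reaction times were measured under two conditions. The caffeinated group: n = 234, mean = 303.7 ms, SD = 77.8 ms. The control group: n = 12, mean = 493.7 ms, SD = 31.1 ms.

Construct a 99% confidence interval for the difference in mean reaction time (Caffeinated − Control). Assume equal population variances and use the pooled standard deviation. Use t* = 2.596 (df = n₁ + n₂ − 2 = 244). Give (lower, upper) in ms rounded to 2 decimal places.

s_p = √[((n₁−1)s₁² + (n₂−1)s₂²)/(n₁+n₂−2)] = √[(233·77.8² + 11·31.1²)/244] = 76.3123.
SE = 76.3123·√(1/234 + 1/12) = 22.5873.
With t* = 2.596, margin = 2.596 × 22.5873 = 58.6366.
x̄₁ − x̄₂ = 303.7 − 493.7 = -190.0000; interval -190.0000 ± 58.6366 = (-248.64, -131.36).

(-248.64, -131.36)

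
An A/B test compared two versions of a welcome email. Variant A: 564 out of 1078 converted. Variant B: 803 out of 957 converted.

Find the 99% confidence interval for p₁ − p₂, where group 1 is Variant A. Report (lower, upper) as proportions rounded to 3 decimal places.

(-0.366, -0.266)

p̂₁ = 564/1078 = 0.5232 and p̂₂ = 803/957 = 0.8391.
SE₁ = √(p̂₁(1−p̂₁)/n₁) = √(0.5232·0.4768/1078) = 0.01521; SE₂ = √(0.8391·0.1609/957) = 0.01188.
Independent samples: SE of the difference = √(SE₁² + SE₂²) = √(0.0002313441 + 0.0001411344) = 0.01930.
z* for 99% confidence is 2.576, so the margin of error is 2.576 × 0.01930 = 0.04972.
Point estimate p̂₁ − p̂₂ = 0.5232 − 0.8391 = -0.3159.
-0.3159 ± 0.04972 → (-0.366, -0.266).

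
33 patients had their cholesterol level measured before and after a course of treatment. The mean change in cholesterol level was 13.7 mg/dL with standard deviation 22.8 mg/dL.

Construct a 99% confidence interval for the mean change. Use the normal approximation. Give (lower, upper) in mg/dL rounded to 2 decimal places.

This is a matched-pairs design, so SE = s_d/√n = 22.8/√33 = 3.9690.
Margin = 2.576 × 3.9690 = 10.2241; the interval is 13.7 ± 10.2241 = (3.48, 23.92).

(3.48, 23.92)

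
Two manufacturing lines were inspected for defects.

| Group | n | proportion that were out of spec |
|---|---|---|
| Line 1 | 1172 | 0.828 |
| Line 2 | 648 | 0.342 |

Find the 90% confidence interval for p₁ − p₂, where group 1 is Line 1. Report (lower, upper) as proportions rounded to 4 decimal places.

Each SE is √(p̂(1−p̂)/n): √(0.8280·0.1720/1172) = 0.01102 and √(0.3420·0.6580/648) = 0.01864.
SE(p̂₁ − p̂₂) = √(SE₁² + SE₂²) = √(0.0001214404 + 0.0003474496) = 0.02165, since the two samples are independent.
At 90% confidence z* = 1.645; margin = 1.645 × 0.02165 = 0.03561.
The difference is 0.8280 − 0.3420 = 0.4860, so the interval is 0.4860 ± 0.03561 = (0.4504, 0.5216).

(0.4504, 0.5216)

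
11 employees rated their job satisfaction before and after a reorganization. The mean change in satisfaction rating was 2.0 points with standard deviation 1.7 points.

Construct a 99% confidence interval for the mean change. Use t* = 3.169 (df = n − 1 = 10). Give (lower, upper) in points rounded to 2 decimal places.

(0.38, 3.62)

Paired design: SE = s_d/√n = 1.7/√11 = 0.5126.
t* = 3.169; margin of error = 3.169 × 0.5126 = 1.6244.
2.0 ± 1.6244 → (0.38, 3.62).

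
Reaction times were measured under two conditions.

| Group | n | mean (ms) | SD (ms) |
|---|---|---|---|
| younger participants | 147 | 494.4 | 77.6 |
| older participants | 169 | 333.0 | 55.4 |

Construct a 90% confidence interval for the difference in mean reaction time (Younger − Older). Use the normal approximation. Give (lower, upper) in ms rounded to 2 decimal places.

(148.75, 174.05)

Standard errors of each mean: 77.6/√147 = 6.4003 and 55.4/√169 = 4.2615.
SE(x̄₁ − x̄₂) = √(6.4003² + 4.2615²) = 7.6892 for independent samples with unequal variances.
With z* = 1.645, the margin is 1.645 × 7.6892 = 12.6487.
x̄₁ − x̄₂ = 494.4 − 333.0 = 161.4000; the interval is 161.4000 ± 12.6487 = (148.75, 174.05).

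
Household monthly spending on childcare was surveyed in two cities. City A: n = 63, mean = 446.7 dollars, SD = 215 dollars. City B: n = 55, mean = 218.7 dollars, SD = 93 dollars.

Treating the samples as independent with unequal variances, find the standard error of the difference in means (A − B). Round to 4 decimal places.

Per-group SEs: s₁/√n₁ = 215/√63 = 27.0875, s₂/√n₂ = 93/√55 = 12.5401.
Unpooled SE of the difference: √(733.73265625 + 157.25410801) = 29.8494.

29.8494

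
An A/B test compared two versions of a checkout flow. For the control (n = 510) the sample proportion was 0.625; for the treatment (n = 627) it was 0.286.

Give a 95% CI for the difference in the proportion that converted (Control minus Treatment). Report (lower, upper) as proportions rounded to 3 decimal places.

(0.284, 0.394)

SE₁ = √(p̂₁(1−p̂₁)/n₁) = √(0.6250·0.3750/510) = 0.02144; SE₂ = √(0.2860·0.7140/627) = 0.01805.
Independent samples: SE of the difference = √(SE₁² + SE₂²) = √(0.0004596736 + 0.0003258025) = 0.02803.
z* for 95% confidence is 1.960, so the margin of error is 1.960 × 0.02803 = 0.05494.
Point estimate p̂₁ − p̂₂ = 0.6250 − 0.2860 = 0.3390.
0.3390 ± 0.05494 → (0.284, 0.394).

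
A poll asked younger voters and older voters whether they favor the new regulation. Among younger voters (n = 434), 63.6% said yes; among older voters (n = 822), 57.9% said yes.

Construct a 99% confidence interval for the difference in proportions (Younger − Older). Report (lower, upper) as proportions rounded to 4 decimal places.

(-0.0172, 0.1312)

Each SE is √(p̂(1−p̂)/n): √(0.6360·0.3640/434) = 0.02310 and √(0.5790·0.4210/822) = 0.01722.
SE(p̂₁ − p̂₂) = √(SE₁² + SE₂²) = √(0.00053361 + 0.0002965284) = 0.02881, since the two samples are independent.
At 99% confidence z* = 2.576; margin = 2.576 × 0.02881 = 0.07421.
The difference is 0.6360 − 0.5790 = 0.0570, so the interval is 0.0570 ± 0.07421 = (-0.0172, 0.1312).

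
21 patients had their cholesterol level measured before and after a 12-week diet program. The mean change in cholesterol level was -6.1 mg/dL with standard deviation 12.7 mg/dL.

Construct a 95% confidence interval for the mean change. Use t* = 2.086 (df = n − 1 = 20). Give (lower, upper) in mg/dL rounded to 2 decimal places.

(-11.88, -0.32)

This is a matched-pairs design, so SE = s_d/√n = 12.7/√21 = 2.7714.
Margin = 2.086 × 2.7714 = 5.7811; the interval is -6.1 ± 5.7811 = (-11.88, -0.32).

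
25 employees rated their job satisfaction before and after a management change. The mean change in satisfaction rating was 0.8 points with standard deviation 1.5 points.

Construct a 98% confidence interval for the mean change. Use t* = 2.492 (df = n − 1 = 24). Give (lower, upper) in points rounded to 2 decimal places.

Paired design: SE = s_d/√n = 1.5/√25 = 0.3000.
t* = 2.492; margin of error = 2.492 × 0.3000 = 0.7476.
0.8 ± 0.7476 → (0.05, 1.55).

(0.05, 1.55)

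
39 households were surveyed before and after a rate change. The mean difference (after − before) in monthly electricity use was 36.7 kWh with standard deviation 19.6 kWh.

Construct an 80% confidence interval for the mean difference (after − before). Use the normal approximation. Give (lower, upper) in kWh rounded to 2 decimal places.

This is a matched-pairs design, so SE = s_d/√n = 19.6/√39 = 3.1385.
Margin = 1.282 × 3.1385 = 4.0236; the interval is 36.7 ± 4.0236 = (32.68, 40.72).

(32.68, 40.72)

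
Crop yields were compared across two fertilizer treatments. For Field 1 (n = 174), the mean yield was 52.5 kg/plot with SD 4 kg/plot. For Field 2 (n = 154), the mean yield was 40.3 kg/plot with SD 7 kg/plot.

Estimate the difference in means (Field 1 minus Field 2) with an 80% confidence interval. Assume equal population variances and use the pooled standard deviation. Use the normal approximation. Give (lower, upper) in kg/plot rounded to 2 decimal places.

(11.40, 13.00)

s_p = √[((n₁−1)s₁² + (n₂−1)s₂²)/(n₁+n₂−2)] = √[(173·4² + 153·7²)/326] = 5.6114.
SE = 5.6114·√(1/174 + 1/154) = 0.6208.
With z* = 1.282, margin = 1.282 × 0.6208 = 0.7959.
x̄₁ − x̄₂ = 52.5 − 40.3 = 12.2000; interval 12.2000 ± 0.7959 = (11.40, 13.00).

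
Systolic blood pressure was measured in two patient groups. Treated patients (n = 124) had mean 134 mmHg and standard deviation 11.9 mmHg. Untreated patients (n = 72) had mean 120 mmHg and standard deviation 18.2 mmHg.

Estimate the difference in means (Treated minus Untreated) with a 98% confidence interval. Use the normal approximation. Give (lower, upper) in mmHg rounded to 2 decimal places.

Per-group SEs: s₁/√n₁ = 11.9/√124 = 1.0687, s₂/√n₂ = 18.2/√72 = 2.1449.
Unpooled SE of the difference: √(1.14211969 + 4.60059601) = 2.3964.
Margin of error = z* · SE = 2.326 × 2.3964 = 5.5740.
x̄₁ − x̄₂ = 134 − 120 = 14.0000.
CI: 14.0000 ± 5.5740 = (8.43, 19.57).

(8.43, 19.57)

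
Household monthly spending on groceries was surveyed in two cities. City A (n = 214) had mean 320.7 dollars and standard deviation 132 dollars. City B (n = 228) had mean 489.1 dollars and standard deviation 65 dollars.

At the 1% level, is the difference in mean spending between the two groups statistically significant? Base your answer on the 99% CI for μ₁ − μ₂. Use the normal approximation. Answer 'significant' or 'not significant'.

significant

SE₁ = s₁/√n₁ = 132/√214 = 9.0233; SE₂ = 65/√228 = 4.3047.
Independent samples, unequal variances: SE_diff = √(SE₁² + SE₂²) = √(81.41994289 + 18.53044209) = 9.9975.
z* = 2.576, so margin of error = 2.576 × 9.9975 = 25.7536.
Difference in means = 320.7 − 489.1 = -168.4000.
-168.4000 ± 25.7536 → (-194.1536, -142.6464).
The interval (-194.1536, -142.6464) does not contain 0, so the difference is significant.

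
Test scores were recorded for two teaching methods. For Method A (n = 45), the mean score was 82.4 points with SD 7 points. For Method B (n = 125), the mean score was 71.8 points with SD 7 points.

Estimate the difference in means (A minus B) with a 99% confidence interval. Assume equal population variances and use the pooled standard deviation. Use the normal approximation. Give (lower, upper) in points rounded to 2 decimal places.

(7.47, 13.73)

Pooled variance s_p² = [44·7² + 124·7²] / (45+125−2) = 49.0000, so s_p = 7.0000.
SE_diff = s_p·√(1/n₁ + 1/n₂) = 7.0000·√(1/45 + 1/125) = 1.2169.
z* = 2.576; margin = 2.576 × 1.2169 = 3.1347.
Difference = 82.4 − 71.8 = 10.6000.
10.6000 ± 3.1347 → (7.47, 13.73).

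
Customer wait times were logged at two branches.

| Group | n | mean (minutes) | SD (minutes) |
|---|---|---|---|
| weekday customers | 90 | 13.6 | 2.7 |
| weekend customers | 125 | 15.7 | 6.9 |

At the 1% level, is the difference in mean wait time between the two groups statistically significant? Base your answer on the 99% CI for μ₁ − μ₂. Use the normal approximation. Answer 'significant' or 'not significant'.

SE₁ = s₁/√n₁ = 2.7/√90 = 0.2846; SE₂ = 6.9/√125 = 0.6172.
Independent samples, unequal variances: SE_diff = √(SE₁² + SE₂²) = √(0.08099716 + 0.38093584) = 0.6797.
z* = 2.576, so margin of error = 2.576 × 0.6797 = 1.7509.
Difference in means = 13.6 − 15.7 = -2.1000.
-2.1000 ± 1.7509 → (-3.8509, -0.3491).
The interval (-3.8509, -0.3491) does not contain 0, so the difference is significant.

significant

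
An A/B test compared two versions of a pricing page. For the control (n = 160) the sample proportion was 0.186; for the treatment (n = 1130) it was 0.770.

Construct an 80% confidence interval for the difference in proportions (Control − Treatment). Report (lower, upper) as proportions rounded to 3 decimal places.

(-0.627, -0.541)

The two standard errors are √(0.1860×0.8140/160) = 0.03076 and √(0.7700×0.2300/1130) = 0.01252.
Because the samples are independent, SE_diff = √(0.03076² + 0.01252²) = 0.03321.
Using z* = 1.282 for 80%, ME = 1.282 × 0.03321 = 0.04258.
p̂₁ − p̂₂ = -0.5840; interval -0.5840 ± 0.04258 gives (-0.627, -0.541).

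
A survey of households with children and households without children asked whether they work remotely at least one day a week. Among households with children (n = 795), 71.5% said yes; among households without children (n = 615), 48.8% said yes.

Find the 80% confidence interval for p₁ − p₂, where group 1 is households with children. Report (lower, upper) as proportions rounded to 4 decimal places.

(0.1940, 0.2600)

Each SE is √(p̂(1−p̂)/n): √(0.7150·0.2850/795) = 0.01601 and √(0.4880·0.5120/615) = 0.02016.
SE(p̂₁ − p̂₂) = √(SE₁² + SE₂²) = √(0.0002563201 + 0.0004064256) = 0.02574, since the two samples are independent.
At 80% confidence z* = 1.282; margin = 1.282 × 0.02574 = 0.03300.
The difference is 0.7150 − 0.4880 = 0.2270, so the interval is 0.2270 ± 0.03300 = (0.1940, 0.2600).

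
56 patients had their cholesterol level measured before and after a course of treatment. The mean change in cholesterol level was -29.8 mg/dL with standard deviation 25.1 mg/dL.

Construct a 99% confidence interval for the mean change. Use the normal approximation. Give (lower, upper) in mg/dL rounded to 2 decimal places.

This is a matched-pairs design, so SE = s_d/√n = 25.1/√56 = 3.3541.
Margin = 2.576 × 3.3541 = 8.6402; the interval is -29.8 ± 8.6402 = (-38.44, -21.16).

(-38.44, -21.16)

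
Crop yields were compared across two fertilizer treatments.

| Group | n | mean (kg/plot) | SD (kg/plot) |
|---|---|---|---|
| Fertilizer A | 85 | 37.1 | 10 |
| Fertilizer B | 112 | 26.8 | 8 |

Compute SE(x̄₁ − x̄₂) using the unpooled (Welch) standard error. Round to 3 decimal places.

1.322

SE₁ = s₁/√n₁ = 10/√85 = 1.0847; SE₂ = 8/√112 = 0.7559.
Independent samples, unequal variances: SE_diff = √(SE₁² + SE₂²) = √(1.17657409 + 0.57138481) = 1.3221.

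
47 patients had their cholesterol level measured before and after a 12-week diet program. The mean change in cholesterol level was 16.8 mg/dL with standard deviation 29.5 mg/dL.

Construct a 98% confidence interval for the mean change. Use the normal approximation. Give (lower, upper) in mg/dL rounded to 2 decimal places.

(6.79, 26.81)

Paired design: SE = s_d/√n = 29.5/√47 = 4.3030.
z* = 2.326; margin of error = 2.326 × 4.3030 = 10.0088.
16.8 ± 10.0088 → (6.79, 26.81).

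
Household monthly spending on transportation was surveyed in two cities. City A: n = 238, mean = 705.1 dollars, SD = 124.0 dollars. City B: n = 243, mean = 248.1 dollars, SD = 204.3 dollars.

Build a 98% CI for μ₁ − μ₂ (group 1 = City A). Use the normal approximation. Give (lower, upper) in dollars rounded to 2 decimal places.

Standard errors of each mean: 124.0/√238 = 8.0377 and 204.3/√243 = 13.1059.
SE(x̄₁ − x̄₂) = √(8.0377² + 13.1059²) = 15.3743 for independent samples with unequal variances.
With z* = 2.326, the margin is 2.326 × 15.3743 = 35.7606.
x̄₁ − x̄₂ = 705.1 − 248.1 = 457.0000; the interval is 457.0000 ± 35.7606 = (421.24, 492.76).

(421.24, 492.76)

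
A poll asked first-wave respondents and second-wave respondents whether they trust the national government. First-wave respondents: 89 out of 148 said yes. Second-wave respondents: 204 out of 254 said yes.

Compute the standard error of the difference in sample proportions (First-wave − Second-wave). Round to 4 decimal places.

p̂₁ = 89/148 = 0.6014 and p̂₂ = 204/254 = 0.8031.
SE₁ = √(p̂₁(1−p̂₁)/n₁) = √(0.6014·0.3986/148) = 0.04025; SE₂ = √(0.8031·0.1969/254) = 0.02495.
Independent samples: SE of the difference = √(SE₁² + SE₂²) = √(0.0016200625 + 0.0006225025) = 0.04736.

0.0474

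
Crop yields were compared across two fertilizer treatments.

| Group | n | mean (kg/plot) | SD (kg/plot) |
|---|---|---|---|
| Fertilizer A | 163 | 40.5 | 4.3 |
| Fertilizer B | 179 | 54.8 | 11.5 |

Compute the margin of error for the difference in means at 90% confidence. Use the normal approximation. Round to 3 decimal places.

Standard errors of each mean: 4.3/√163 = 0.3368 and 11.5/√179 = 0.8596.
SE(x̄₁ − x̄₂) = √(0.3368² + 0.8596²) = 0.9232 for independent samples with unequal variances.
With z* = 1.645, the margin is 1.645 × 0.9232 = 1.5187.

1.519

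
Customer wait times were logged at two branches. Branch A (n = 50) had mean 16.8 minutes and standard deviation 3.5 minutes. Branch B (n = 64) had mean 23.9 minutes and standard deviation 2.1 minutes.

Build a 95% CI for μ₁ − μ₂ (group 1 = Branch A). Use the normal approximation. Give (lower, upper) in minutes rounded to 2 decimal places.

(-8.20, -6.00)

Per-group SEs: s₁/√n₁ = 3.5/√50 = 0.4950, s₂/√n₂ = 2.1/√64 = 0.2625.
Unpooled SE of the difference: √(0.245025 + 0.06890625) = 0.5603.
Margin of error = z* · SE = 1.960 × 0.5603 = 1.0982.
x̄₁ − x̄₂ = 16.8 − 23.9 = -7.1000.
CI: -7.1000 ± 1.0982 = (-8.20, -6.00).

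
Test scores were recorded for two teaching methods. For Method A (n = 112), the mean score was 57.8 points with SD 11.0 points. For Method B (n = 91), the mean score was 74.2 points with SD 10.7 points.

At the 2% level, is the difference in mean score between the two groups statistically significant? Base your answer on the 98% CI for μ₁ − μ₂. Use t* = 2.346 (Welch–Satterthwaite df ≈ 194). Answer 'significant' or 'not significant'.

significant

SE₁ = s₁/√n₁ = 11.0/√112 = 1.0394; SE₂ = 10.7/√91 = 1.1217.
Independent samples, unequal variances: SE_diff = √(SE₁² + SE₂²) = √(1.08035236 + 1.25821089) = 1.5292.
t* = 2.346, so margin of error = 2.346 × 1.5292 = 3.5875.
Difference in means = 57.8 − 74.2 = -16.4000.
-16.4000 ± 3.5875 → (-19.9875, -12.8125).
The interval (-19.9875, -12.8125) does not contain 0, so the difference is significant.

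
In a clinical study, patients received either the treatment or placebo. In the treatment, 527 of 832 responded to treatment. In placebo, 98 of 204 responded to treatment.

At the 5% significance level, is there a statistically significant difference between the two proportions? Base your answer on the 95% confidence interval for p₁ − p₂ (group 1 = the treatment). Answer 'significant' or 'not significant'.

p̂₁ = 527/832 = 0.6334 and p̂₂ = 98/204 = 0.4804.
SE₁ = √(p̂₁(1−p̂₁)/n₁) = √(0.6334·0.3666/832) = 0.01671; SE₂ = √(0.4804·0.5196/204) = 0.03498.
Independent samples: SE of the difference = √(SE₁² + SE₂²) = √(0.0002792241 + 0.0012236004) = 0.03877.
z* for 95% confidence is 1.960, so the margin of error is 1.960 × 0.03877 = 0.07599.
Point estimate p̂₁ − p̂₂ = 0.6334 − 0.4804 = 0.1530.
0.1530 ± 0.07599 → (0.07701, 0.22899).
The interval (0.07701, 0.22899) does not contain 0, so the difference is significant.

significant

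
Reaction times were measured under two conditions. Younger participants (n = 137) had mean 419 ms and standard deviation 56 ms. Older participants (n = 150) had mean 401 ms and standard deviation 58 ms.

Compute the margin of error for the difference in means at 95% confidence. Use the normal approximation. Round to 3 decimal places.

Per-group SEs: s₁/√n₁ = 56/√137 = 4.7844, s₂/√n₂ = 58/√150 = 4.7357.
Unpooled SE of the difference: √(22.89048336 + 22.42685449) = 6.7318.
Margin of error = z* · SE = 1.960 × 6.7318 = 13.1943.

13.194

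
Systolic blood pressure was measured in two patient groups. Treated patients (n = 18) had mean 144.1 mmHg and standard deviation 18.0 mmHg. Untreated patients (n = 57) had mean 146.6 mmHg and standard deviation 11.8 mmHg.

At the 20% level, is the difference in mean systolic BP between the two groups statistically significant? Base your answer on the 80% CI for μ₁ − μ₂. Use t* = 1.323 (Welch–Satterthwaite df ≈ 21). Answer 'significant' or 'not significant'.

not significant

Per-group SEs: s₁/√n₁ = 18.0/√18 = 4.2426, s₂/√n₂ = 11.8/√57 = 1.5629.
Unpooled SE of the difference: √(17.99965476 + 2.44265641) = 4.5213.
Margin of error = t* · SE = 1.323 × 4.5213 = 5.9817.
x̄₁ − x̄₂ = 144.1 − 146.6 = -2.5000.
CI: -2.5000 ± 5.9817 = (-8.4817, 3.4817).
The interval (-8.4817, 3.4817) contains 0, so the difference is not significant.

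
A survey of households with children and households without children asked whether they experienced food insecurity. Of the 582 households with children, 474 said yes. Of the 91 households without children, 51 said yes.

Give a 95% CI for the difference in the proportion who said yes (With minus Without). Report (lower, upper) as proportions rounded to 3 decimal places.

(0.147, 0.361)

Sample proportions: 474/582 = 0.8144, 51/91 = 0.5604.
Each SE is √(p̂(1−p̂)/n): √(0.8144·0.1856/582) = 0.01612 and √(0.5604·0.4396/91) = 0.05203.
SE(p̂₁ − p̂₂) = √(SE₁² + SE₂²) = √(0.0002598544 + 0.0027071209) = 0.05447, since the two samples are independent.
At 95% confidence z* = 1.960; margin = 1.960 × 0.05447 = 0.10676.
The difference is 0.8144 − 0.5604 = 0.2540, so the interval is 0.2540 ± 0.10676 = (0.147, 0.361).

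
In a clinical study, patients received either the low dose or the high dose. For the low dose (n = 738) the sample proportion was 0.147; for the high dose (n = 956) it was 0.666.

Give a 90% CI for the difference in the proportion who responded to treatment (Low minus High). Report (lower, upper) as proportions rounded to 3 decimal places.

The two standard errors are √(0.1470×0.8530/738) = 0.01303 and √(0.6660×0.3340/956) = 0.01525.
Because the samples are independent, SE_diff = √(0.01303² + 0.01525²) = 0.02006.
Using z* = 1.645 for 90%, ME = 1.645 × 0.02006 = 0.03300.
p̂₁ − p̂₂ = -0.5190; interval -0.5190 ± 0.03300 gives (-0.552, -0.486).

(-0.552, -0.486)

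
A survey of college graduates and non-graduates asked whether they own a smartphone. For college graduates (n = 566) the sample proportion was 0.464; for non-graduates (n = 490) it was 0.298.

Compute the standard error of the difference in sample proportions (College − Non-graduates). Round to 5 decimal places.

0.02943

The two standard errors are √(0.4640×0.5360/566) = 0.02096 and √(0.2980×0.7020/490) = 0.02066.
Because the samples are independent, SE_diff = √(0.02096² + 0.02066²) = 0.02943.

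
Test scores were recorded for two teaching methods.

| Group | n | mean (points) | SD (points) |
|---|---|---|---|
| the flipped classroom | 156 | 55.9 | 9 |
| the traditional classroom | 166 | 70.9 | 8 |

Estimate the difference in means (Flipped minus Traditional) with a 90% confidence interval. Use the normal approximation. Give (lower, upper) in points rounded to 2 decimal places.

Standard errors of each mean: 9/√156 = 0.7206 and 8/√166 = 0.6209.
SE(x̄₁ − x̄₂) = √(0.7206² + 0.6209²) = 0.9512 for independent samples with unequal variances.
With z* = 1.645, the margin is 1.645 × 0.9512 = 1.5647.
x̄₁ − x̄₂ = 55.9 − 70.9 = -15.0000; the interval is -15.0000 ± 1.5647 = (-16.56, -13.44).

(-16.56, -13.44)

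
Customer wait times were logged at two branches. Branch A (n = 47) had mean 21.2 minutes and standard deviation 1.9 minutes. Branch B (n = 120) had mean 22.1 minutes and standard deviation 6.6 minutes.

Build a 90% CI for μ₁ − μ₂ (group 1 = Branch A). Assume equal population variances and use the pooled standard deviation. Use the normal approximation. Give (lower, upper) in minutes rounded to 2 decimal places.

(-2.51, 0.71)

s_p = √[((n₁−1)s₁² + (n₂−1)s₂²)/(n₁+n₂−2)] = √[(46·1.9² + 119·6.6²)/165] = 5.6941.
SE = 5.6941·√(1/47 + 1/120) = 0.9798.
With z* = 1.645, margin = 1.645 × 0.9798 = 1.6118.
x̄₁ − x̄₂ = 21.2 − 22.1 = -0.9000; interval -0.9000 ± 1.6118 = (-2.51, 0.71).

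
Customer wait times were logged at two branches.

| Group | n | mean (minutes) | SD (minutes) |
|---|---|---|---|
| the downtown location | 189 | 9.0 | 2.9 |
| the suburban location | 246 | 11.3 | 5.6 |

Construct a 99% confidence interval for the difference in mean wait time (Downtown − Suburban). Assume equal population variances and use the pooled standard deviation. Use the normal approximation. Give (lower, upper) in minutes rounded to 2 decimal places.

(-3.45, -1.15)

Pooled variance s_p² = [188·2.9² + 245·5.6²] / (189+246−2) = 21.3956, so s_p = 4.6255.
SE_diff = s_p·√(1/n₁ + 1/n₂) = 4.6255·√(1/189 + 1/246) = 0.4474.
z* = 2.576; margin = 2.576 × 0.4474 = 1.1525.
Difference = 9.0 − 11.3 = -2.3000.
-2.3000 ± 1.1525 → (-3.45, -1.15).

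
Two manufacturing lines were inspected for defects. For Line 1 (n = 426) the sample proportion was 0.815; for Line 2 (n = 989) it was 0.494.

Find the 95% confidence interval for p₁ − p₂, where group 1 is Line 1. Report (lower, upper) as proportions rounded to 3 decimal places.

(0.273, 0.369)

SE₁ = √(p̂₁(1−p̂₁)/n₁) = √(0.8150·0.1850/426) = 0.01881; SE₂ = √(0.4940·0.5060/989) = 0.01590.
Independent samples: SE of the difference = √(SE₁² + SE₂²) = √(0.0003538161 + 0.00025281) = 0.02463.
z* for 95% confidence is 1.960, so the margin of error is 1.960 × 0.02463 = 0.04827.
Point estimate p̂₁ − p̂₂ = 0.8150 − 0.4940 = 0.3210.
0.3210 ± 0.04827 → (0.273, 0.369).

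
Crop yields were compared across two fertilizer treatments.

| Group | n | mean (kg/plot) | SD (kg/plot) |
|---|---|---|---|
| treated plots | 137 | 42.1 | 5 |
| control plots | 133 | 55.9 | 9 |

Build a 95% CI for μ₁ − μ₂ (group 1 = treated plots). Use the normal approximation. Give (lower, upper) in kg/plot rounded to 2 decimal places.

SE₁ = s₁/√n₁ = 5/√137 = 0.4272; SE₂ = 9/√133 = 0.7804.
Independent samples, unequal variances: SE_diff = √(SE₁² + SE₂²) = √(0.18249984 + 0.60902416) = 0.8897.
z* = 1.960, so margin of error = 1.960 × 0.8897 = 1.7438.
Difference in means = 42.1 − 55.9 = -13.8000.
-13.8000 ± 1.7438 → (-15.54, -12.06).

(-15.54, -12.06)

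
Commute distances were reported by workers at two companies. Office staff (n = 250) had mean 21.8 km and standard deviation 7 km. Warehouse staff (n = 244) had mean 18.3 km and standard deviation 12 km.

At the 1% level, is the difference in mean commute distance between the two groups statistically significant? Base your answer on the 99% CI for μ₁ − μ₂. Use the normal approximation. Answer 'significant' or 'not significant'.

significant

Standard errors of each mean: 7/√250 = 0.4427 and 12/√244 = 0.7682.
SE(x̄₁ − x̄₂) = √(0.4427² + 0.7682²) = 0.8866 for independent samples with unequal variances.
With z* = 2.576, the margin is 2.576 × 0.8866 = 2.2839.
x̄₁ − x̄₂ = 21.8 − 18.3 = 3.5000; the interval is 3.5000 ± 2.2839 = (1.2161, 5.7839).
The interval (1.2161, 5.7839) does not contain 0, so the difference is significant.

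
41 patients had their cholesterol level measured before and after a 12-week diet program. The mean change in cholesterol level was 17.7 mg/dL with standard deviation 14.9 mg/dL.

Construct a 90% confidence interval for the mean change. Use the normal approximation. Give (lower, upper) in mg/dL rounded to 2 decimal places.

This is a matched-pairs design, so SE = s_d/√n = 14.9/√41 = 2.3270.
Margin = 1.645 × 2.3270 = 3.8279; the interval is 17.7 ± 3.8279 = (13.87, 21.53).

(13.87, 21.53)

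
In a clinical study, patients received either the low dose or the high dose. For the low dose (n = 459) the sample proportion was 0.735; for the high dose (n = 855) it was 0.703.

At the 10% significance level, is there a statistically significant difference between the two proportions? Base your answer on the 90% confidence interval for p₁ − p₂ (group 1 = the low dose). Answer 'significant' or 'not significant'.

not significant

The two standard errors are √(0.7350×0.2650/459) = 0.02060 and √(0.7030×0.2970/855) = 0.01563.
Because the samples are independent, SE_diff = √(0.02060² + 0.01563²) = 0.02586.
Using z* = 1.645 for 90%, ME = 1.645 × 0.02586 = 0.04254.
p̂₁ − p̂₂ = 0.0320; interval 0.0320 ± 0.04254 gives (-0.01054, 0.07454).
The interval (-0.01054, 0.07454) contains 0, so the difference is not significant.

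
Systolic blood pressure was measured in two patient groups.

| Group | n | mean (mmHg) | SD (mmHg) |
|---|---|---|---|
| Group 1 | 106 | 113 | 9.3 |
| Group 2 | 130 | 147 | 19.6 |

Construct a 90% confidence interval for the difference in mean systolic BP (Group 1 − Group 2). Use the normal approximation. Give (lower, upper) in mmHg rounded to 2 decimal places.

(-37.19, -30.81)

Standard errors of each mean: 9.3/√106 = 0.9033 and 19.6/√130 = 1.7190.
SE(x̄₁ − x̄₂) = √(0.9033² + 1.7190²) = 1.9419 for independent samples with unequal variances.
With z* = 1.645, the margin is 1.645 × 1.9419 = 3.1944.
x̄₁ − x̄₂ = 113 − 147 = -34.0000; the interval is -34.0000 ± 3.1944 = (-37.19, -30.81).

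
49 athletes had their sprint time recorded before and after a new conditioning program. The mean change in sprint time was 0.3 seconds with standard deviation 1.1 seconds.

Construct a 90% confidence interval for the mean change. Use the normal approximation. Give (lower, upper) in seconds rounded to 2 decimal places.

Paired design: SE = s_d/√n = 1.1/√49 = 0.1571.
z* = 1.645; margin of error = 1.645 × 0.1571 = 0.2584.
0.3 ± 0.2584 → (0.04, 0.56).

(0.04, 0.56)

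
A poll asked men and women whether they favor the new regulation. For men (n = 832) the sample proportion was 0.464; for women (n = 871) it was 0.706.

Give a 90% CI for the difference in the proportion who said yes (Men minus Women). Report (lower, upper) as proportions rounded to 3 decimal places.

(-0.280, -0.204)

Each SE is √(p̂(1−p̂)/n): √(0.4640·0.5360/832) = 0.01729 and √(0.7060·0.2940/871) = 0.01544.
SE(p̂₁ − p̂₂) = √(SE₁² + SE₂²) = √(0.0002989441 + 0.0002383936) = 0.02318, since the two samples are independent.
At 90% confidence z* = 1.645; margin = 1.645 × 0.02318 = 0.03813.
The difference is 0.4640 − 0.7060 = -0.2420, so the interval is -0.2420 ± 0.03813 = (-0.280, -0.204).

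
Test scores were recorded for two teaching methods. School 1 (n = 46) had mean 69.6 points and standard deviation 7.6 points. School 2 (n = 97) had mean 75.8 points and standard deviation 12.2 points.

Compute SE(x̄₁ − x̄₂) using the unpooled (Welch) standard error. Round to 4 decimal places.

1.6704

Per-group SEs: s₁/√n₁ = 7.6/√46 = 1.1206, s₂/√n₂ = 12.2/√97 = 1.2387.
Unpooled SE of the difference: √(1.25574436 + 1.53437769) = 1.6704.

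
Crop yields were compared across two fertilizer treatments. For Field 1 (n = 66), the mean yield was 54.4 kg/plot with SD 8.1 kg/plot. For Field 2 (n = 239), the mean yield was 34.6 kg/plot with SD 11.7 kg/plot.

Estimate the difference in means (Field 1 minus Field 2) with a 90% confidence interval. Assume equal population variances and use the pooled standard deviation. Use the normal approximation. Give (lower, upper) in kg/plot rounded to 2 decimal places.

s_p = √[((n₁−1)s₁² + (n₂−1)s₂²)/(n₁+n₂−2)] = √[(65·8.1² + 238·11.7²)/303] = 11.0272.
SE = 11.0272·√(1/66 + 1/239) = 1.5334.
With z* = 1.645, margin = 1.645 × 1.5334 = 2.5224.
x̄₁ − x̄₂ = 54.4 − 34.6 = 19.8000; interval 19.8000 ± 2.5224 = (17.28, 22.32).

(17.28, 22.32)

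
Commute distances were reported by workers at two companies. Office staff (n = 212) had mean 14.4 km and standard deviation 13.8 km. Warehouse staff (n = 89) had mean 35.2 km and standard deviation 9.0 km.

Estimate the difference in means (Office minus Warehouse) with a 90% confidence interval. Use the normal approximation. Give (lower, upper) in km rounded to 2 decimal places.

SE₁ = s₁/√n₁ = 13.8/√212 = 0.9478; SE₂ = 9.0/√89 = 0.9540.
Independent samples, unequal variances: SE_diff = √(SE₁² + SE₂²) = √(0.89832484 + 0.910116) = 1.3448.
z* = 1.645, so margin of error = 1.645 × 1.3448 = 2.2122.
Difference in means = 14.4 − 35.2 = -20.8000.
-20.8000 ± 2.2122 → (-23.01, -18.59).

(-23.01, -18.59)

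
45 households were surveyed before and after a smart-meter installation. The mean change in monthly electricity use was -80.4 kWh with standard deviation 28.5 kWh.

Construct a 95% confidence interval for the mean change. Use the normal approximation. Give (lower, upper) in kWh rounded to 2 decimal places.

(-88.73, -72.07)

Paired design: SE = s_d/√n = 28.5/√45 = 4.2485.
z* = 1.960; margin of error = 1.960 × 4.2485 = 8.3271.
-80.4 ± 8.3271 → (-88.73, -72.07).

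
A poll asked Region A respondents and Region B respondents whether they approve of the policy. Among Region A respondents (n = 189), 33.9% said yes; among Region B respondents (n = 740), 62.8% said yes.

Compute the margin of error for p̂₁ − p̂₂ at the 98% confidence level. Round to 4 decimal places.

0.0901

Each SE is √(p̂(1−p̂)/n): √(0.3390·0.6610/189) = 0.03443 and √(0.6280·0.3720/740) = 0.01777.
SE(p̂₁ − p̂₂) = √(SE₁² + SE₂²) = √(0.0011854249 + 0.0003157729) = 0.03875, since the two samples are independent.
At 98% confidence z* = 2.326; margin = 2.326 × 0.03875 = 0.09013.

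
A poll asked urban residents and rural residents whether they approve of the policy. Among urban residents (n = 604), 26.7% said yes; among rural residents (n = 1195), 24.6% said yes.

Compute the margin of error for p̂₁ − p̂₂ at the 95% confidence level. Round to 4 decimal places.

Each SE is √(p̂(1−p̂)/n): √(0.2670·0.7330/604) = 0.01800 and √(0.2460·0.7540/1195) = 0.01246.
SE(p̂₁ − p̂₂) = √(SE₁² + SE₂²) = √(0.000324 + 0.0001552516) = 0.02189, since the two samples are independent.
At 95% confidence z* = 1.960; margin = 1.960 × 0.02189 = 0.04290.

0.0429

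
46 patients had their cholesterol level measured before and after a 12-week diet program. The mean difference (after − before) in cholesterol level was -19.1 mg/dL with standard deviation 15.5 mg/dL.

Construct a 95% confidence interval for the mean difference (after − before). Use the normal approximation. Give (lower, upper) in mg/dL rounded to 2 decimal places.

(-23.58, -14.62)

This is a matched-pairs design, so SE = s_d/√n = 15.5/√46 = 2.2854.
Margin = 1.960 × 2.2854 = 4.4794; the interval is -19.1 ± 4.4794 = (-23.58, -14.62).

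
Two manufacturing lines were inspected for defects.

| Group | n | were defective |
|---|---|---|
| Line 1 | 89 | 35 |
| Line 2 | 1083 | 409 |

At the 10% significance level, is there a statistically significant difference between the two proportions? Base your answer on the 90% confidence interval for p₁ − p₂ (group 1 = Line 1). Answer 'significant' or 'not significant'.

not significant

Sample proportions: 35/89 = 0.3933, 409/1083 = 0.3777.
Each SE is √(p̂(1−p̂)/n): √(0.3933·0.6067/89) = 0.05178 and √(0.3777·0.6223/1083) = 0.01473.
SE(p̂₁ − p̂₂) = √(SE₁² + SE₂²) = √(0.0026811684 + 0.0002169729) = 0.05383, since the two samples are independent.
At 90% confidence z* = 1.645; margin = 1.645 × 0.05383 = 0.08855.
The difference is 0.3933 − 0.3777 = 0.0156, so the interval is 0.0156 ± 0.08855 = (-0.07295, 0.10415).
The interval (-0.07295, 0.10415) contains 0, so the difference is not significant.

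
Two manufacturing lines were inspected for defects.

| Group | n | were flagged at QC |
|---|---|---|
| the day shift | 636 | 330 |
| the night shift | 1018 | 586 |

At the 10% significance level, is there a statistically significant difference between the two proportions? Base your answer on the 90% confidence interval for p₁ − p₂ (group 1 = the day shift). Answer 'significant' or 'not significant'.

significant

First, p̂₁ = 330/636 = 0.5189; p̂₂ = 586/1018 = 0.5756.
The two standard errors are √(0.5189×0.4811/636) = 0.01981 and √(0.5756×0.4244/1018) = 0.01549.
Because the samples are independent, SE_diff = √(0.01981² + 0.01549²) = 0.02515.
Using z* = 1.645 for 90%, ME = 1.645 × 0.02515 = 0.04137.
p̂₁ − p̂₂ = -0.0567; interval -0.0567 ± 0.04137 gives (-0.09807, -0.01533).
The interval (-0.09807, -0.01533) does not contain 0, so the difference is significant.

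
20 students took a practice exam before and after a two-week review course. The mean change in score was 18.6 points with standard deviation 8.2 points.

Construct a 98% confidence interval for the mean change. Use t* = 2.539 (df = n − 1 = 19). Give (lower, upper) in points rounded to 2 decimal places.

This is a matched-pairs design, so SE = s_d/√n = 8.2/√20 = 1.8336.
Margin = 2.539 × 1.8336 = 4.6555; the interval is 18.6 ± 4.6555 = (13.94, 23.26).

(13.94, 23.26)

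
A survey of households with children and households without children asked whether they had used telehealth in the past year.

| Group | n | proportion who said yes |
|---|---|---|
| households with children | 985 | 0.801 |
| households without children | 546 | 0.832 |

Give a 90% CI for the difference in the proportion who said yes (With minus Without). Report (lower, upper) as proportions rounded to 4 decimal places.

(-0.0646, 0.0026)

SE₁ = √(p̂₁(1−p̂₁)/n₁) = √(0.8010·0.1990/985) = 0.01272; SE₂ = √(0.8320·0.1680/546) = 0.01600.
Independent samples: SE of the difference = √(SE₁² + SE₂²) = √(0.0001617984 + 0.000256) = 0.02044.
z* for 90% confidence is 1.645, so the margin of error is 1.645 × 0.02044 = 0.03362.
Point estimate p̂₁ − p̂₂ = 0.8010 − 0.8320 = -0.0310.
-0.0310 ± 0.03362 → (-0.0646, 0.0026).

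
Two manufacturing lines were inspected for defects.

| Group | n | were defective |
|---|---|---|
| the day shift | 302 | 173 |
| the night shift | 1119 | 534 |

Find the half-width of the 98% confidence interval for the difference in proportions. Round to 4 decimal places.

0.0748

First, p̂₁ = 173/302 = 0.5728; p̂₂ = 534/1119 = 0.4772.
The two standard errors are √(0.5728×0.4272/302) = 0.02847 and √(0.4772×0.5228/1119) = 0.01493.
Because the samples are independent, SE_diff = √(0.02847² + 0.01493²) = 0.03215.
Using z* = 2.326 for 98%, ME = 2.326 × 0.03215 = 0.07478.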